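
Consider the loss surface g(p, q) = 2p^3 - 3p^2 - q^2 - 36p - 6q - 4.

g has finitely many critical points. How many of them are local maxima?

1

g separates as a function of p plus a function of q, so ∇g=0 decouples.
∂g/∂p = 6(p - 3)(p + 2) = 0 at p ∈ {-2, 3}; ∂g/∂q = -2(q + 3) = 0 at q ∈ {-3}.
The Hessian is diagonal: diag(g_pp, g_qq). Second derivatives: g_pp(-2)=-30, g_pp(3)=30; g_qq(-3)=-2.
Local maxima occur where both diagonal entries negative: (-2, -3). Count: 1.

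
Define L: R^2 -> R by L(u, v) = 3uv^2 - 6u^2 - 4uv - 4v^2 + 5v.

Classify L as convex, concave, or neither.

The term 3uv^2 is cubic, so the Hessian is not constant.
∂²L/∂v² = 6u - 8, which takes both signs as u varies (negative for sufficiently negative u). A diagonal entry of the Hessian changing sign means the Hessian is neither positive- nor negative-semidefinite on all of R^2.

neither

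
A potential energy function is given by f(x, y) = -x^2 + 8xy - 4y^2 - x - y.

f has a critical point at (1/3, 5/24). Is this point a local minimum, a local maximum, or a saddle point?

saddle point

The Hessian of f is constant: H = [[-2, 8], [8, -8]].
det(H) = (-2)·(-8) − 8² = -48.
Since det(H) < 0, H is indefinite and the critical point is a saddle point.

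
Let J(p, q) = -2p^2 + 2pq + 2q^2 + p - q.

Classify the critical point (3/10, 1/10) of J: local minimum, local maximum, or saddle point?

The Hessian of J is constant: H = [[-4, 2], [2, 4]].
det(H) = (-4)·4 − 2² = -20.
Since det(H) < 0, H is indefinite and the critical point is a saddle point.

saddle point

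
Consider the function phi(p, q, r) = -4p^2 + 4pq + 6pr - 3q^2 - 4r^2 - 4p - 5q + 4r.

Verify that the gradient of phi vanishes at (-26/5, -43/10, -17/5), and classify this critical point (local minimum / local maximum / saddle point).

local maximum

∇phi = (-8p + 4q + 6r - 4, 4p - 6q - 5, 6p - 8r + 4); substituting (-26/5, -43/10, -17/5) gives ∇phi = (0, 0, 0), so (-26/5, -43/10, -17/5) is indeed a critical point.
The Hessian is constant: H = [[-8, 4, 6], [4, -6, 0], [6, 0, -8]].
Leading principal minors: Δ₁ = -8, Δ₂ = 32, Δ₃ = -40.
The minors alternate sign starting negative (−, +, −), so H is negative definite: a local maximum.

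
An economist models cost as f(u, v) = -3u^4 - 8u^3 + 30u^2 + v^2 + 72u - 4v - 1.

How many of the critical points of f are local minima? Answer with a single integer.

1

f separates as a function of u plus a function of v, so ∇f=0 decouples.
∂f/∂u = -12(u - 2)(u + 1)(u + 3) = 0 at u ∈ {-3, -1, 2}; ∂f/∂v = 2(v - 2) = 0 at v ∈ {2}.
The Hessian is diagonal: diag(f_uu, f_vv). Second derivatives: f_uu(-3)=-120, f_uu(-1)=72, f_uu(2)=-180; f_vv(2)=2.
Local minima occur where both diagonal entries positive: (-1, 2). Count: 1.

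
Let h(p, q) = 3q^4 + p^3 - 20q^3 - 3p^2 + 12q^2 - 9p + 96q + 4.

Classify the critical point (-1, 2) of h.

The mixed partial ∂²h/∂p∂q is 0, so the Hessian at any point is diag(h_pp, h_qq) = diag(6(p - 1), 12(3q^2 - 10q + 2)).
At (-1, 2): H = diag(-12, -72).
Both eigenvalues are negative, so H is negative definite: a local maximum.

local maximum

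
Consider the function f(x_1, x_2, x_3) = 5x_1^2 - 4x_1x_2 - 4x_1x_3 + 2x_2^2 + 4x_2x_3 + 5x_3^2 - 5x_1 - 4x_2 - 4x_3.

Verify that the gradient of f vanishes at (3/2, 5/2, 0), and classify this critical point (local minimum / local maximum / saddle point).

local minimum

∇f = (10x_1 - 4x_2 - 4x_3 - 5, -4x_1 + 4x_2 + 4x_3 - 4, -4x_1 + 4x_2 + 10x_3 - 4); substituting (3/2, 5/2, 0) gives ∇f = (0, 0, 0), so (3/2, 5/2, 0) is indeed a critical point.
The Hessian is constant: H = [[10, -4, -4], [-4, 4, 4], [-4, 4, 10]].
Leading principal minors: Δ₁ = 10, Δ₂ = 24, Δ₃ = 144.
All leading minors are positive, so H is positive definite: a local minimum.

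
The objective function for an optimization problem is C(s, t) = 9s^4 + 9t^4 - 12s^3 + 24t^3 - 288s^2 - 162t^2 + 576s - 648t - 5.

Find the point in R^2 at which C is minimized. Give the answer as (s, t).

(-4, 3)

C(s,t) separates as P(s) + Q(t) − 5, so its minimum is min P + min Q − 5.
P'(s) = 36(s - 4)(s - 1)(s + 4) vanishes at s ∈ {-4, 1, 4}; Q'(t) = 36(t - 3)(t + 2)(t + 3) vanishes at t ∈ {-3, -2, 3}.
Local minima of P (where P''>0): P(-4)=-3840, P(4)=-768. Local minima of Q: Q(-3)=567, Q(3)=-2025.
So the global minimum of C is P(-4) + Q(3) − 5 = -3840 − 2025 − 5 = -5870, attained at (-4, 3).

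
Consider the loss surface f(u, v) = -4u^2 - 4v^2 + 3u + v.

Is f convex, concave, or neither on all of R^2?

concave

f is quadratic, so its Hessian is the constant matrix H = [[-8, 0], [0, -8]].
det(H) = 64, tr(H) = -16.
det(H) > 0 and tr(H) < 0, so H is negative definite everywhere: concave.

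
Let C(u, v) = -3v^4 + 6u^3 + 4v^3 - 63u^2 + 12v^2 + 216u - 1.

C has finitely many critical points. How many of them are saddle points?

3

C separates as a function of u plus a function of v, so ∇C=0 decouples.
∂C/∂u = 18(u - 4)(u - 3) = 0 at u ∈ {3, 4}; ∂C/∂v = -12v(v - 2)(v + 1) = 0 at v ∈ {-1, 0, 2}.
The Hessian is diagonal: diag(C_uu, C_vv). Second derivatives: C_uu(3)=-18, C_uu(4)=18; C_vv(-1)=-36, C_vv(0)=24, C_vv(2)=-72.
Saddle points occur where the two diagonal entries have opposite signs: (3, 0), (4, -1), (4, 2). Count: 3.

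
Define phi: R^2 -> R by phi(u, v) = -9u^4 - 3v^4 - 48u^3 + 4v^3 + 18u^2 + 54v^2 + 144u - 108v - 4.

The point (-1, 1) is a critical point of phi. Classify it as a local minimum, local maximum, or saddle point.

The mixed partial ∂²phi/∂u∂v is 0, so the Hessian at any point is diag(phi_uu, phi_vv) = diag(36(-3u^2 - 8u + 1), 12(-3v^2 + 2v + 9)).
At (-1, 1): H = diag(216, 96).
Both eigenvalues are positive, so H is positive definite: a local minimum.

local minimum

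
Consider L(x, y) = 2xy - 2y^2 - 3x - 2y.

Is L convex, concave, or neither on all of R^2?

neither

L is quadratic, so its Hessian is the constant matrix H = [[0, 2], [2, -4]].
det(H) = -4, tr(H) = -4.
det(H) < 0, so H is indefinite: neither convex nor concave.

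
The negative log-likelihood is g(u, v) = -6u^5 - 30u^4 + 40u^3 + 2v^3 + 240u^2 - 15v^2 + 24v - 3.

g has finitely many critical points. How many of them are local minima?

2

g separates as a function of u plus a function of v, so ∇g=0 decouples.
∂g/∂u = -30u(u - 2)(u + 2)(u + 4) = 0 at u ∈ {-4, -2, 0, 2}; ∂g/∂v = 6(v - 4)(v - 1) = 0 at v ∈ {1, 4}.
The Hessian is diagonal: diag(g_uu, g_vv). Second derivatives: g_uu(-4)=1440, g_uu(-2)=-480, g_uu(0)=480, g_uu(2)=-1440; g_vv(1)=-18, g_vv(4)=18.
Local minima occur where both diagonal entries positive: (-4, 4), (0, 4). Count: 2.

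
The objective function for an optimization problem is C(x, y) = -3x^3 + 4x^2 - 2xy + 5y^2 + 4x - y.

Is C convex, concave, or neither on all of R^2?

neither

The term -3x^3 is cubic, so the Hessian is not constant.
∂²C/∂x² = -18x + 8, which takes both signs as x varies (negative for sufficiently large x). A diagonal entry of the Hessian changing sign means the Hessian is neither positive- nor negative-semidefinite on all of R^2.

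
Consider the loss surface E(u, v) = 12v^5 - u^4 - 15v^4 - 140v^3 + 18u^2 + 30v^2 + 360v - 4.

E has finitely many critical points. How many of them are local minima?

2

E separates as a function of u plus a function of v, so ∇E=0 decouples.
∂E/∂u = -4u(u - 3)(u + 3) = 0 at u ∈ {-3, 0, 3}; ∂E/∂v = 60(v - 3)(v - 1)(v + 1)(v + 2) = 0 at v ∈ {-2, -1, 1, 3}.
The Hessian is diagonal: diag(E_uu, E_vv). Second derivatives: E_uu(-3)=-72, E_uu(0)=36, E_uu(3)=-72; E_vv(-2)=-900, E_vv(-1)=480, E_vv(1)=-720, E_vv(3)=2400.
Local minima occur where both diagonal entries positive: (0, -1), (0, 3). Count: 2.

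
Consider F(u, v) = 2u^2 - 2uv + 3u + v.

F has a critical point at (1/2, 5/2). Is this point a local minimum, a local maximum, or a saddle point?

The Hessian of F is constant: H = [[4, -2], [-2, 0]].
det(H) = 4·0 − (-2)² = -4.
Since det(H) < 0, H is indefinite and the critical point is a saddle point.

saddle point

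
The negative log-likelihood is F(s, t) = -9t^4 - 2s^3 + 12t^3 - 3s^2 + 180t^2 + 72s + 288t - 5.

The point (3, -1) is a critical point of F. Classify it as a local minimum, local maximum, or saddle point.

saddle point

The mixed partial ∂²F/∂s∂t is 0, so the Hessian at any point is diag(F_ss, F_tt) = diag(-6(2s + 1), 36(-3t^2 + 2t + 10)).
At (3, -1): H = diag(-42, 180).
The eigenvalues have opposite signs, so H is indefinite: a saddle point.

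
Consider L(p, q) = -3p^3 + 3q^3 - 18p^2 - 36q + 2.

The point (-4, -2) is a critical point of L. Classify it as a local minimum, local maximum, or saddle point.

The mixed partial ∂²L/∂p∂q is 0, so the Hessian at any point is diag(L_pp, L_qq) = diag(-18(p + 2), 18q).
At (-4, -2): H = diag(36, -36).
The eigenvalues have opposite signs, so H is indefinite: a saddle point.

saddle point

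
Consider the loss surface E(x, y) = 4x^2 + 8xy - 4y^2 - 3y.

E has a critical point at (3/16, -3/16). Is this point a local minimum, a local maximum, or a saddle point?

The Hessian of E is constant: H = [[8, 8], [8, -8]].
det(H) = 8·(-8) − 8² = -128.
Since det(H) < 0, H is indefinite and the critical point is a saddle point.

saddle point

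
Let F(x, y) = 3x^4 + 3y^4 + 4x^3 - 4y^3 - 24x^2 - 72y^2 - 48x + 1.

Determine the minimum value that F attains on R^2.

-751

F(x,y) separates as P(x) + Q(y) + 1, so its minimum is min P + min Q + 1.
P'(x) = 12(x - 2)(x + 1)(x + 2) vanishes at x ∈ {-2, -1, 2}; Q'(y) = 12y(y - 4)(y + 3) vanishes at y ∈ {-3, 0, 4}.
Local minima of P (where P''>0): P(-2)=16, P(2)=-112. Local minima of Q: Q(-3)=-297, Q(4)=-640.
So the global minimum of F is P(2) + Q(4) + 1 = -112 − 640 + 1 = -751, attained at (2, 4).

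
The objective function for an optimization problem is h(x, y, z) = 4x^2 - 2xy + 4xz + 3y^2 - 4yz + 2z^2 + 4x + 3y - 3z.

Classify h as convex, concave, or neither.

convex

h is quadratic, so its Hessian is the constant matrix H = [[8, -2, 4], [-2, 6, -4], [4, -4, 4]].
Leading principal minors: 8, 44, 16.
All positive ⇒ H ≻ 0 ⇒ convex.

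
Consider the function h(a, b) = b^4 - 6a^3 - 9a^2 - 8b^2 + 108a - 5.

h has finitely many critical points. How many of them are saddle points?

3

h separates as a function of a plus a function of b, so ∇h=0 decouples.
∂h/∂a = -18(a - 2)(a + 3) = 0 at a ∈ {-3, 2}; ∂h/∂b = 4b(b - 2)(b + 2) = 0 at b ∈ {-2, 0, 2}.
The Hessian is diagonal: diag(h_aa, h_bb). Second derivatives: h_aa(-3)=90, h_aa(2)=-90; h_bb(-2)=32, h_bb(0)=-16, h_bb(2)=32.
Saddle points occur where the two diagonal entries have opposite signs: (-3, 0), (2, -2), (2, 2). Count: 3.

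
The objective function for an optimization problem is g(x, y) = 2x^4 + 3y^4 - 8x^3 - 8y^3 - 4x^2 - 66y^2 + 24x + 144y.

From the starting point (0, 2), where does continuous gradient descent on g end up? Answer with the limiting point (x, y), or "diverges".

g is separable, so gradient descent decouples: x follows -∂g/∂x, y follows -∂g/∂y.
∂g/∂x = 8(x - 3)(x - 1)(x + 1); at x=0 this is 24, so x decreases.
∂g/∂y = 12(y - 4)(y - 1)(y + 3); at y=2 this is -120, so y increases.
x converges to its nearest critical value -1 (a local min of the x-part); y converges to 4. The iterate converges to (-1, 4).

(-1, 4)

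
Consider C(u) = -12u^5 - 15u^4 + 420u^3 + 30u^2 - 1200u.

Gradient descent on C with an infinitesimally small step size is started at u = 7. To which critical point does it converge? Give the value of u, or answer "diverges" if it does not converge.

diverges

C'(u) = -60(u - 4)(u - 1)(u + 1)(u + 5), so C'(7) = -103680.
Gradient descent moves in the -C' direction, i.e. u is increasing.
There is no critical point above u=7, and C' keeps the same sign, so the iterate runs off to +∞.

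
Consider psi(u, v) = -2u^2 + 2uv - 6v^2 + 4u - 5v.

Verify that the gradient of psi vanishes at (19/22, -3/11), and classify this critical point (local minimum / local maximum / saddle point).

∇psi = (-4u + 2v + 4, 2u - 12v - 5); substituting (19/22, -3/11) gives ∇psi = (0, 0), so (19/22, -3/11) is indeed a critical point.
The Hessian of psi is constant: H = [[-4, 2], [2, -12]].
det(H) = (-4)·(-12) − 2² = 44.
det(H) > 0 and tr(H) = -16 < 0, so H is negative definite and the point is a local maximum.

local maximum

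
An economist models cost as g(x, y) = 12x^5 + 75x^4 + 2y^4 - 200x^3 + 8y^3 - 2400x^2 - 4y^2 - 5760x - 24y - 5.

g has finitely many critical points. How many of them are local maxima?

2

g separates as a function of x plus a function of y, so ∇g=0 decouples.
∂g/∂x = 60(x - 4)(x + 2)(x + 3)(x + 4) = 0 at x ∈ {-4, -3, -2, 4}; ∂g/∂y = 8(y - 1)(y + 1)(y + 3) = 0 at y ∈ {-3, -1, 1}.
The Hessian is diagonal: diag(g_xx, g_yy). Second derivatives: g_xx(-4)=-960, g_xx(-3)=420, g_xx(-2)=-720, g_xx(4)=20160; g_yy(-3)=64, g_yy(-1)=-32, g_yy(1)=64.
Local maxima occur where both diagonal entries negative: (-4, -1), (-2, -1). Count: 2.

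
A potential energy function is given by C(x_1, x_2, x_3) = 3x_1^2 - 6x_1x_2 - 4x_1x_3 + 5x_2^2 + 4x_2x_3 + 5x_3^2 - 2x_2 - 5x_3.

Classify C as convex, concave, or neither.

convex

C is quadratic, so its Hessian is the constant matrix H = [[6, -6, -4], [-6, 10, 4], [-4, 4, 10]].
Leading principal minors: 6, 24, 176.
All positive ⇒ H ≻ 0 ⇒ convex.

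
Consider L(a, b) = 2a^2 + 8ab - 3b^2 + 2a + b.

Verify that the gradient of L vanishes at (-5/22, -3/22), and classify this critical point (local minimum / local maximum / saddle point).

saddle point

∇L = (4a + 8b + 2, 8a - 6b + 1); substituting (-5/22, -3/22) gives ∇L = (0, 0), so (-5/22, -3/22) is indeed a critical point.
The Hessian of L is constant: H = [[4, 8], [8, -6]].
det(H) = 4·(-6) − 8² = -88.
Since det(H) < 0, H is indefinite and the critical point is a saddle point.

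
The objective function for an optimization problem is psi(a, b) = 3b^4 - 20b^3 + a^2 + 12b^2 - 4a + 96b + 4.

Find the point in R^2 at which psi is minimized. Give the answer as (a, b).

psi(a,b) separates as P(a) + Q(b) + 4, so its minimum is min P + min Q + 4.
P'(a) = 2a - 4 vanishes at a ∈ {2}; Q'(b) = 12(b - 4)(b - 2)(b + 1) vanishes at b ∈ {-1, 2, 4}.
Local minima of P (where P''>0): P(2)=-4. Local minima of Q: Q(-1)=-61, Q(4)=64.
So the global minimum of psi is P(2) + Q(-1) + 4 = -4 − 61 + 4 = -61, attained at (2, -1).

(2, -1)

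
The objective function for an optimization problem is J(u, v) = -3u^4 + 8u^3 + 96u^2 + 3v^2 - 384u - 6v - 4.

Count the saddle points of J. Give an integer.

J separates as a function of u plus a function of v, so ∇J=0 decouples.
∂J/∂u = -12(u - 4)(u - 2)(u + 4) = 0 at u ∈ {-4, 2, 4}; ∂J/∂v = 6(v - 1) = 0 at v ∈ {1}.
The Hessian is diagonal: diag(J_uu, J_vv). Second derivatives: J_uu(-4)=-576, J_uu(2)=144, J_uu(4)=-192; J_vv(1)=6.
Saddle points occur where the two diagonal entries have opposite signs: (-4, 1), (4, 1). Count: 2.

2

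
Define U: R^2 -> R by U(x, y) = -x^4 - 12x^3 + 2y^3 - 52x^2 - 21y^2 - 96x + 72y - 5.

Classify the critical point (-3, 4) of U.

local minimum

The mixed partial ∂²U/∂x∂y is 0, so the Hessian at any point is diag(U_xx, U_yy) = diag(-4(3x^2 + 18x + 26), 6(2y - 7)).
At (-3, 4): H = diag(4, 6).
Both eigenvalues are positive, so H is positive definite: a local minimum.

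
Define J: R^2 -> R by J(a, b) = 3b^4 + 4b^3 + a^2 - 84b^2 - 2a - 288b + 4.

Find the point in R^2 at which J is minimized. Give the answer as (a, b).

(1, 4)

J(a,b) separates as P(a) + Q(b) + 4, so its minimum is min P + min Q + 4.
P'(a) = 2a - 2 vanishes at a ∈ {1}; Q'(b) = 12(b - 4)(b + 2)(b + 3) vanishes at b ∈ {-3, -2, 4}.
Local minima of P (where P''>0): P(1)=-1. Local minima of Q: Q(-3)=243, Q(4)=-1472.
So the global minimum of J is P(1) + Q(4) + 4 = -1 − 1472 + 4 = -1469, attained at (1, 4).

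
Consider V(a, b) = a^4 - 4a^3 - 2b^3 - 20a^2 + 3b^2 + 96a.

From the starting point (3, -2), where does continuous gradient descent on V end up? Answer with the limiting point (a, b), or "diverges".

V is separable, so gradient descent decouples: a follows -∂V/∂a, b follows -∂V/∂b.
∂V/∂a = 4(a - 4)(a - 2)(a + 3); at a=3 this is -24, so a increases.
∂V/∂b = -6b(b - 1); at b=-2 this is -36, so b increases.
a converges to its nearest critical value 4 (a local min of the a-part); b converges to 0. The iterate converges to (4, 0).

(4, 0)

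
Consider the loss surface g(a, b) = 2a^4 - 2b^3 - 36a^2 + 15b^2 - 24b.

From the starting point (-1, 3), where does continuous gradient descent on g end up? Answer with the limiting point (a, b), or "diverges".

(-3, 1)

g is separable, so gradient descent decouples: a follows -∂g/∂a, b follows -∂g/∂b.
∂g/∂a = 8a(a - 3)(a + 3); at a=-1 this is 64, so a decreases.
∂g/∂b = -6(b - 4)(b - 1); at b=3 this is 12, so b decreases.
a converges to its nearest critical value -3 (a local min of the a-part); b converges to 1. The iterate converges to (-3, 1).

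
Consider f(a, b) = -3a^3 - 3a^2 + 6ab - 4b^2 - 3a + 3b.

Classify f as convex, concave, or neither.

The term -3a^3 is cubic, so the Hessian is not constant.
∂²f/∂a² = -18a - 6, which takes both signs as a varies (negative for sufficiently large a). A diagonal entry of the Hessian changing sign means the Hessian is neither positive- nor negative-semidefinite on all of R^2.

neither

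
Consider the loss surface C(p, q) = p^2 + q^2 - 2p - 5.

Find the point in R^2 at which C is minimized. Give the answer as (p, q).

C(p,q) separates as A(p) + B(q) − 5, so its minimum is min A + min B − 5.
A'(p) = 2p - 2 vanishes at p ∈ {1}; B'(q) = 2q vanishes at q ∈ {0}.
Local minima of A (where A''>0): A(1)=-1. Local minima of B: B(0)=0.
So the global minimum of C is A(1) + B(0) − 5 = -1 + 0 − 5 = -6, attained at (1, 0).

(1, 0)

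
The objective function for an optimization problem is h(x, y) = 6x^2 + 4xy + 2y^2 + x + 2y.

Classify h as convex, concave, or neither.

convex

h is quadratic, so its Hessian is the constant matrix H = [[12, 4], [4, 4]].
det(H) = 32, tr(H) = 16.
det(H) > 0 and tr(H) > 0, so H is positive definite everywhere: convex.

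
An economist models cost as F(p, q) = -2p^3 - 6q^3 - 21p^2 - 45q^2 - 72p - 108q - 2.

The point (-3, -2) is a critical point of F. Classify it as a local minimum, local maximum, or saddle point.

The mixed partial ∂²F/∂p∂q is 0, so the Hessian at any point is diag(F_pp, F_qq) = diag(-6(2p + 7), -18(2q + 5)).
At (-3, -2): H = diag(-6, -18).
Both eigenvalues are negative, so H is negative definite: a local maximum.

local maximum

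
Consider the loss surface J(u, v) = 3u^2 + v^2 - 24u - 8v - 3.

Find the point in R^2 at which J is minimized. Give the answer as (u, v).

(4, 4)

J(u,v) separates as P(u) + Q(v) − 3, so its minimum is min P + min Q − 3.
P'(u) = 6u - 24 vanishes at u ∈ {4}; Q'(v) = 2v - 8 vanishes at v ∈ {4}.
Local minima of P (where P''>0): P(4)=-48. Local minima of Q: Q(4)=-16.
So the global minimum of J is P(4) + Q(4) − 3 = -48 − 16 − 3 = -67, attained at (4, 4).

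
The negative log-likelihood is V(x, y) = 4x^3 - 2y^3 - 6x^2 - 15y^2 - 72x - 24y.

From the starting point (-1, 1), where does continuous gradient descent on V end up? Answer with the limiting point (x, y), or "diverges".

diverges

V is separable, so gradient descent decouples: x follows -∂V/∂x, y follows -∂V/∂y.
∂V/∂x = 12(x - 3)(x + 2); at x=-1 this is -48, so x increases.
∂V/∂y = -6(y + 1)(y + 4); at y=1 this is -60, so y increases.
The y-coordinate has no critical point in that direction and runs off to infinity.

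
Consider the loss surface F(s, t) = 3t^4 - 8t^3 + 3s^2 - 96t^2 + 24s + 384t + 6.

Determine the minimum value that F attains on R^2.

F(s,t) separates as P(s) + Q(t) + 6, so its minimum is min P + min Q + 6.
P'(s) = 6s + 24 vanishes at s ∈ {-4}; Q'(t) = 12(t - 4)(t - 2)(t + 4) vanishes at t ∈ {-4, 2, 4}.
Local minima of P (where P''>0): P(-4)=-48. Local minima of Q: Q(-4)=-1792, Q(4)=256.
So the global minimum of F is P(-4) + Q(-4) + 6 = -48 − 1792 + 6 = -1834, attained at (-4, -4).

-1834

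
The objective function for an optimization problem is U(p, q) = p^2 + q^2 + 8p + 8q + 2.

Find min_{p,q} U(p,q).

-30

U(p,q) separates as A(p) + B(q) + 2, so its minimum is min A + min B + 2.
A'(p) = 2p + 8 vanishes at p ∈ {-4}; B'(q) = 2q + 8 vanishes at q ∈ {-4}.
Local minima of A (where A''>0): A(-4)=-16. Local minima of B: B(-4)=-16.
So the global minimum of U is A(-4) + B(-4) + 2 = -16 − 16 + 2 = -30, attained at (-4, -4).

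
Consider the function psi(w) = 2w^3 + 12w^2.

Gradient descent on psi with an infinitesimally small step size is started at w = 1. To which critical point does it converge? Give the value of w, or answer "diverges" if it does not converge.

psi'(w) = 6w(w + 4), so psi'(1) = 30.
Gradient descent moves in the -psi' direction, i.e. w is decreasing.
The nearest critical point in that direction is w = 0, where psi'' = 24 > 0 (a local minimum). The iterate converges there.

0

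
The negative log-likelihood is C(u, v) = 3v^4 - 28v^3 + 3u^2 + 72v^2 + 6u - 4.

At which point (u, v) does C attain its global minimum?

(-1, 0)

C(u,v) separates as P(u) + Q(v) − 4, so its minimum is min P + min Q − 4.
P'(u) = 6u + 6 vanishes at u ∈ {-1}; Q'(v) = 12v(v - 4)(v - 3) vanishes at v ∈ {0, 3, 4}.
Local minima of P (where P''>0): P(-1)=-3. Local minima of Q: Q(0)=0, Q(4)=128.
So the global minimum of C is P(-1) + Q(0) − 4 = -3 + 0 − 4 = -7, attained at (-1, 0).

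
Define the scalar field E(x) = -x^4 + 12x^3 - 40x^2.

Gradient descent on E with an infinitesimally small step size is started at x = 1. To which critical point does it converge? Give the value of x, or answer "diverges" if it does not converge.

E'(x) = -4x(x - 5)(x - 4), so E'(1) = -48.
Gradient descent moves in the -E' direction, i.e. x is increasing.
The nearest critical point in that direction is x = 4, where E'' = 16 > 0 (a local minimum). The iterate converges there.

4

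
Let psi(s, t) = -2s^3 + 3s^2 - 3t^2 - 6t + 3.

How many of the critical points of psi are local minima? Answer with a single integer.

psi separates as a function of s plus a function of t, so ∇psi=0 decouples.
∂psi/∂s = -6s(s - 1) = 0 at s ∈ {0, 1}; ∂psi/∂t = -6(t + 1) = 0 at t ∈ {-1}.
The Hessian is diagonal: diag(psi_ss, psi_tt). Second derivatives: psi_ss(0)=6, psi_ss(1)=-6; psi_tt(-1)=-6.
Local minima occur where both diagonal entries positive: none. Count: 0.

0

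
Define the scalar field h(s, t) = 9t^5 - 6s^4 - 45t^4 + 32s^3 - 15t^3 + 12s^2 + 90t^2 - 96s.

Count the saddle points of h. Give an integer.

h separates as a function of s plus a function of t, so ∇h=0 decouples.
∂h/∂s = -24(s - 4)(s - 1)(s + 1) = 0 at s ∈ {-1, 1, 4}; ∂h/∂t = 45t(t - 4)(t - 1)(t + 1) = 0 at t ∈ {-1, 0, 1, 4}.
The Hessian is diagonal: diag(h_ss, h_tt). Second derivatives: h_ss(-1)=-240, h_ss(1)=144, h_ss(4)=-360; h_tt(-1)=-450, h_tt(0)=180, h_tt(1)=-270, h_tt(4)=2700.
Saddle points occur where the two diagonal entries have opposite signs: (-1, 0), (-1, 4), (1, -1), (1, 1), (4, 0), (4, 4). Count: 6.

6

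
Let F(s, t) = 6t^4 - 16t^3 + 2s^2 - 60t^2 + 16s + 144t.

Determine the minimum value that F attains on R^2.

F(s,t) separates as P(s) + Q(t), so its minimum is min P + min Q.
P'(s) = 4s + 16 vanishes at s ∈ {-4}; Q'(t) = 24(t - 3)(t - 1)(t + 2) vanishes at t ∈ {-2, 1, 3}.
Local minima of P (where P''>0): P(-4)=-32. Local minima of Q: Q(-2)=-304, Q(3)=-54.
So the global minimum of F is P(-4) + Q(-2) = -32 − 304 = -336, attained at (-4, -2).

-336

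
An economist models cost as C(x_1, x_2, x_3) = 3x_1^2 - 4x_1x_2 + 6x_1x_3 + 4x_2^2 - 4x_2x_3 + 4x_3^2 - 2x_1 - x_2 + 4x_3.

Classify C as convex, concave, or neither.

C is quadratic, so its Hessian is the constant matrix H = [[6, -4, 6], [-4, 8, -4], [6, -4, 8]].
Leading principal minors: 6, 32, 64.
All positive ⇒ H ≻ 0 ⇒ convex.

convex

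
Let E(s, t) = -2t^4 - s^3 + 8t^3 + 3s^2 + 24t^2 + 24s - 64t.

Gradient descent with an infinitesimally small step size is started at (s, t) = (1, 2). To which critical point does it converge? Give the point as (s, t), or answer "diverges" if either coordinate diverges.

(-2, 1)

E is separable, so gradient descent decouples: s follows -∂E/∂s, t follows -∂E/∂t.
∂E/∂s = -3(s - 4)(s + 2); at s=1 this is 27, so s decreases.
∂E/∂t = -8(t - 4)(t - 1)(t + 2); at t=2 this is 64, so t decreases.
s converges to its nearest critical value -2 (a local min of the s-part); t converges to 1. The iterate converges to (-2, 1).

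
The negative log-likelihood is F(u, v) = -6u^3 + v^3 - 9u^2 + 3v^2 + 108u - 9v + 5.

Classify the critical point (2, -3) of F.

local maximum

The mixed partial ∂²F/∂u∂v is 0, so the Hessian at any point is diag(F_uu, F_vv) = diag(-18(2u + 1), 6(v + 1)).
At (2, -3): H = diag(-90, -12).
Both eigenvalues are negative, so H is negative definite: a local maximum.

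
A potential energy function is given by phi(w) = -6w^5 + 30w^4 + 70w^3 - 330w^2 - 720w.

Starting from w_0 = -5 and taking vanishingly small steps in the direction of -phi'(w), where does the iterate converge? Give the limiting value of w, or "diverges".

phi'(w) = -30(w - 4)(w - 3)(w + 1)(w + 2), so phi'(-5) = -25920.
Gradient descent moves in the -phi' direction, i.e. w is increasing.
The nearest critical point in that direction is w = -2, where phi'' = 900 > 0 (a local minimum). The iterate converges there.

-2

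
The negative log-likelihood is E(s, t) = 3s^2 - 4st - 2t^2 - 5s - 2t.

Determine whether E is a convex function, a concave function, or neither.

E is quadratic, so its Hessian is the constant matrix H = [[6, -4], [-4, -4]].
det(H) = -40, tr(H) = 2.
det(H) < 0, so H is indefinite: neither convex nor concave.

neither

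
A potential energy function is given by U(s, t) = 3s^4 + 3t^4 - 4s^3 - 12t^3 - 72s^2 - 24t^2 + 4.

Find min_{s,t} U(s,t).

U(s,t) separates as P(s) + Q(t) + 4, so its minimum is min P + min Q + 4.
P'(s) = 12s(s - 4)(s + 3) vanishes at s ∈ {-3, 0, 4}; Q'(t) = 12t(t - 4)(t + 1) vanishes at t ∈ {-1, 0, 4}.
Local minima of P (where P''>0): P(-3)=-297, P(4)=-640. Local minima of Q: Q(-1)=-9, Q(4)=-384.
So the global minimum of U is P(4) + Q(4) + 4 = -640 − 384 + 4 = -1020, attained at (4, 4).

-1020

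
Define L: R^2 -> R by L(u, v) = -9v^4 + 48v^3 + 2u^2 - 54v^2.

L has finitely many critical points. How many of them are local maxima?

L separates as a function of u plus a function of v, so ∇L=0 decouples.
∂L/∂u = 4u = 0 at u ∈ {0}; ∂L/∂v = -36v(v - 3)(v - 1) = 0 at v ∈ {0, 1, 3}.
The Hessian is diagonal: diag(L_uu, L_vv). Second derivatives: L_uu(0)=4; L_vv(0)=-108, L_vv(1)=72, L_vv(3)=-216.
Local maxima occur where both diagonal entries negative: none. Count: 0.

0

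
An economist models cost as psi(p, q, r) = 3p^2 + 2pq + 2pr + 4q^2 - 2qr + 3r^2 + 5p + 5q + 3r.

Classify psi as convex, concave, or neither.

psi is quadratic, so its Hessian is the constant matrix H = [[6, 2, 2], [2, 8, -2], [2, -2, 6]].
Leading principal minors: 6, 44, 192.
All positive ⇒ H ≻ 0 ⇒ convex.

convex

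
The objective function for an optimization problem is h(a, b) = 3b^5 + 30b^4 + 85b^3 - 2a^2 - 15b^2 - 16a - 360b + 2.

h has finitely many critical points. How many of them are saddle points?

h separates as a function of a plus a function of b, so ∇h=0 decouples.
∂h/∂a = -4(a + 4) = 0 at a ∈ {-4}; ∂h/∂b = 15(b - 1)(b + 2)(b + 3)(b + 4) = 0 at b ∈ {-4, -3, -2, 1}.
The Hessian is diagonal: diag(h_aa, h_bb). Second derivatives: h_aa(-4)=-4; h_bb(-4)=-150, h_bb(-3)=60, h_bb(-2)=-90, h_bb(1)=900.
Saddle points occur where the two diagonal entries have opposite signs: (-4, -3), (-4, 1). Count: 2.

2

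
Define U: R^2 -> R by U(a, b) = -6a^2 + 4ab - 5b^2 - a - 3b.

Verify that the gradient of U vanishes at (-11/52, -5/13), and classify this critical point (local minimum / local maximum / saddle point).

local maximum

∇U = (-12a + 4b - 1, 4a - 10b - 3); substituting (-11/52, -5/13) gives ∇U = (0, 0), so (-11/52, -5/13) is indeed a critical point.
The Hessian of U is constant: H = [[-12, 4], [4, -10]].
det(H) = (-12)·(-10) − 4² = 104.
det(H) > 0 and tr(H) = -22 < 0, so H is negative definite and the point is a local maximum.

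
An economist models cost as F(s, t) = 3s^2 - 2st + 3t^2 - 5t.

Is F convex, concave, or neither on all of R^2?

convex

F is quadratic, so its Hessian is the constant matrix H = [[6, -2], [-2, 6]].
det(H) = 32, tr(H) = 12.
det(H) > 0 and tr(H) > 0, so H is positive definite everywhere: convex.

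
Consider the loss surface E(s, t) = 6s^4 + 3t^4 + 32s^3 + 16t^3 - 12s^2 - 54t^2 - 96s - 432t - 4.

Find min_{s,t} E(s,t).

-1431

E(s,t) separates as P(s) + Q(t) − 4, so its minimum is min P + min Q − 4.
P'(s) = 24(s - 1)(s + 1)(s + 4) vanishes at s ∈ {-4, -1, 1}; Q'(t) = 12(t - 3)(t + 3)(t + 4) vanishes at t ∈ {-4, -3, 3}.
Local minima of P (where P''>0): P(-4)=-320, P(1)=-70. Local minima of Q: Q(-4)=608, Q(3)=-1107.
So the global minimum of E is P(-4) + Q(3) − 4 = -320 − 1107 − 4 = -1431, attained at (-4, 3).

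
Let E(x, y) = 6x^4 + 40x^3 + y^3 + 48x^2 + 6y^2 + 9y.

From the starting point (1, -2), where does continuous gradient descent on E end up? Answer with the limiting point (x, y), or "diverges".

(0, -1)

E is separable, so gradient descent decouples: x follows -∂E/∂x, y follows -∂E/∂y.
∂E/∂x = 24x(x + 1)(x + 4); at x=1 this is 240, so x decreases.
∂E/∂y = 3(y + 1)(y + 3); at y=-2 this is -3, so y increases.
x converges to its nearest critical value 0 (a local min of the x-part); y converges to -1. The iterate converges to (0, -1).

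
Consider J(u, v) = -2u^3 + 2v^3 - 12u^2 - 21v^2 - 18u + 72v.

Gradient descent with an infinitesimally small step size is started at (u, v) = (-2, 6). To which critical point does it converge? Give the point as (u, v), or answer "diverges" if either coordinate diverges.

(-3, 4)

J is separable, so gradient descent decouples: u follows -∂J/∂u, v follows -∂J/∂v.
∂J/∂u = -6(u + 1)(u + 3); at u=-2 this is 6, so u decreases.
∂J/∂v = 6(v - 4)(v - 3); at v=6 this is 36, so v decreases.
u converges to its nearest critical value -3 (a local min of the u-part); v converges to 4. The iterate converges to (-3, 4).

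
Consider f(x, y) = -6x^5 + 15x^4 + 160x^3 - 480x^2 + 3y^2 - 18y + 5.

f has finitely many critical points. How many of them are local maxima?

0

f separates as a function of x plus a function of y, so ∇f=0 decouples.
∂f/∂x = -30x(x - 4)(x - 2)(x + 4) = 0 at x ∈ {-4, 0, 2, 4}; ∂f/∂y = 6(y - 3) = 0 at y ∈ {3}.
The Hessian is diagonal: diag(f_xx, f_yy). Second derivatives: f_xx(-4)=5760, f_xx(0)=-960, f_xx(2)=720, f_xx(4)=-1920; f_yy(3)=6.
Local maxima occur where both diagonal entries negative: none. Count: 0.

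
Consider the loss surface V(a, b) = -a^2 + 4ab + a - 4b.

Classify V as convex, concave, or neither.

neither

V is quadratic, so its Hessian is the constant matrix H = [[-2, 4], [4, 0]].
det(H) = -16, tr(H) = -2.
det(H) < 0, so H is indefinite: neither convex nor concave.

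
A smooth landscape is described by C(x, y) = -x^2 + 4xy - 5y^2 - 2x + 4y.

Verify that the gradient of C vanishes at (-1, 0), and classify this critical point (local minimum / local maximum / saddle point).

∇C = (-2x + 4y - 2, 4x - 10y + 4); substituting (-1, 0) gives ∇C = (0, 0), so (-1, 0) is indeed a critical point.
The Hessian of C is constant: H = [[-2, 4], [4, -10]].
det(H) = (-2)·(-10) − 4² = 4.
det(H) > 0 and tr(H) = -12 < 0, so H is negative definite and the point is a local maximum.

local maximum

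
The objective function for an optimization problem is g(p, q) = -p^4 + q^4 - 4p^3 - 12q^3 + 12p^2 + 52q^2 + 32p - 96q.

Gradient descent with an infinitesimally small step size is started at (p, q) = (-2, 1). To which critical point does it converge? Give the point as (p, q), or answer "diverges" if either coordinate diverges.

(-1, 2)

g is separable, so gradient descent decouples: p follows -∂g/∂p, q follows -∂g/∂q.
∂g/∂p = -4(p - 2)(p + 1)(p + 4); at p=-2 this is -32, so p increases.
∂g/∂q = 4(q - 4)(q - 3)(q - 2); at q=1 this is -24, so q increases.
p converges to its nearest critical value -1 (a local min of the p-part); q converges to 2. The iterate converges to (-1, 2).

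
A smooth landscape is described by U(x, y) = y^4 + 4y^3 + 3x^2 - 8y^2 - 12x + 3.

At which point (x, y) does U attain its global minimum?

(2, -4)

U(x,y) separates as P(x) + Q(y) + 3, so its minimum is min P + min Q + 3.
P'(x) = 6x - 12 vanishes at x ∈ {2}; Q'(y) = 4y(y - 1)(y + 4) vanishes at y ∈ {-4, 0, 1}.
Local minima of P (where P''>0): P(2)=-12. Local minima of Q: Q(-4)=-128, Q(1)=-3.
So the global minimum of U is P(2) + Q(-4) + 3 = -12 − 128 + 3 = -137, attained at (2, -4).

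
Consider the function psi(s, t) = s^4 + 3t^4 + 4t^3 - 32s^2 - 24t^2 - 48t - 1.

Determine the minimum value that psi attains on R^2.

psi(s,t) separates as P(s) + Q(t) − 1, so its minimum is min P + min Q − 1.
P'(s) = 4s(s - 4)(s + 4) vanishes at s ∈ {-4, 0, 4}; Q'(t) = 12(t - 2)(t + 1)(t + 2) vanishes at t ∈ {-2, -1, 2}.
Local minima of P (where P''>0): P(-4)=-256, P(4)=-256. Local minima of Q: Q(-2)=16, Q(2)=-112.
So the global minimum of psi is P(-4) + Q(2) − 1 = -256 − 112 − 1 = -369, attained at (-4, 2).

-369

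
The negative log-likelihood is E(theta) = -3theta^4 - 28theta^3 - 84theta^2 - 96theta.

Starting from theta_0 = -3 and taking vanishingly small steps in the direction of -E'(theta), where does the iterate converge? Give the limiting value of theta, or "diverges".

-2

E'(theta) = -12(theta + 1)(theta + 2)(theta + 4), so E'(-3) = -24.
Gradient descent moves in the -E' direction, i.e. theta is increasing.
The nearest critical point in that direction is theta = -2, where E'' = 24 > 0 (a local minimum). The iterate converges there.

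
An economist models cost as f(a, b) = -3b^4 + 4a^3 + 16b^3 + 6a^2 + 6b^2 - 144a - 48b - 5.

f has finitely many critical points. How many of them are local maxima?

2

f separates as a function of a plus a function of b, so ∇f=0 decouples.
∂f/∂a = 12(a - 3)(a + 4) = 0 at a ∈ {-4, 3}; ∂f/∂b = -12(b - 4)(b - 1)(b + 1) = 0 at b ∈ {-1, 1, 4}.
The Hessian is diagonal: diag(f_aa, f_bb). Second derivatives: f_aa(-4)=-84, f_aa(3)=84; f_bb(-1)=-120, f_bb(1)=72, f_bb(4)=-180.
Local maxima occur where both diagonal entries negative: (-4, -1), (-4, 4). Count: 2.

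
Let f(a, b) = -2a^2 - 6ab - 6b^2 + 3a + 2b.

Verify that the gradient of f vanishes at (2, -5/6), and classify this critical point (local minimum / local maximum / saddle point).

∇f = (-4a - 6b + 3, -6a - 12b + 2); substituting (2, -5/6) gives ∇f = (0, 0), so (2, -5/6) is indeed a critical point.
The Hessian of f is constant: H = [[-4, -6], [-6, -12]].
det(H) = (-4)·(-12) − (-6)² = 12.
det(H) > 0 and tr(H) = -16 < 0, so H is negative definite and the point is a local maximum.

local maximum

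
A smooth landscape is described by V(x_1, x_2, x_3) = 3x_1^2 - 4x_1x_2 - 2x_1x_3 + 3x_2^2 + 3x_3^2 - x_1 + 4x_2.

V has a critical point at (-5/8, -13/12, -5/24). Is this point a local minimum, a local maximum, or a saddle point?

The Hessian is constant: H = [[6, -4, -2], [-4, 6, 0], [-2, 0, 6]].
Leading principal minors: Δ₁ = 6, Δ₂ = 20, Δ₃ = 96.
All leading minors are positive, so H is positive definite: a local minimum.

local minimum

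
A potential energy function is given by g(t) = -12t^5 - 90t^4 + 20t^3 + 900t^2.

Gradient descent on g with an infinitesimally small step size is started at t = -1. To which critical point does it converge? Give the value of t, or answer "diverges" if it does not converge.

g'(t) = -60t(t - 2)(t + 3)(t + 5), so g'(-1) = -1440.
Gradient descent moves in the -g' direction, i.e. t is increasing.
The nearest critical point in that direction is t = 0, where g'' = 1800 > 0 (a local minimum). The iterate converges there.

0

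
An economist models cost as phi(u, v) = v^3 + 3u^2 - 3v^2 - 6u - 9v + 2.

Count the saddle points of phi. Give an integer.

phi separates as a function of u plus a function of v, so ∇phi=0 decouples.
∂phi/∂u = 6(u - 1) = 0 at u ∈ {1}; ∂phi/∂v = 3(v - 3)(v + 1) = 0 at v ∈ {-1, 3}.
The Hessian is diagonal: diag(phi_uu, phi_vv). Second derivatives: phi_uu(1)=6; phi_vv(-1)=-12, phi_vv(3)=12.
Saddle points occur where the two diagonal entries have opposite signs: (1, -1). Count: 1.

1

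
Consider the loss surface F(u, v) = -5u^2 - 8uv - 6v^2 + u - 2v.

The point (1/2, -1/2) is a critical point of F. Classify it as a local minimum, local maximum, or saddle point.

local maximum

The Hessian of F is constant: H = [[-10, -8], [-8, -12]].
det(H) = (-10)·(-12) − (-8)² = 56.
det(H) > 0 and tr(H) = -22 < 0, so H is negative definite and the point is a local maximum.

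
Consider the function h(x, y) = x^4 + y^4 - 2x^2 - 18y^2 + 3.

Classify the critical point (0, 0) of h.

local maximum

The mixed partial ∂²h/∂x∂y is 0, so the Hessian at any point is diag(h_xx, h_yy) = diag(4(3x^2 - 1), 12(y^2 - 3)).
At (0, 0): H = diag(-4, -36).
Both eigenvalues are negative, so H is negative definite: a local maximum.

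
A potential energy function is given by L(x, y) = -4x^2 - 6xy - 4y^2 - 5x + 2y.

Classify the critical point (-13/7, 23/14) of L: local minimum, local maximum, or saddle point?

The Hessian of L is constant: H = [[-8, -6], [-6, -8]].
det(H) = (-8)·(-8) − (-6)² = 28.
det(H) > 0 and tr(H) = -16 < 0, so H is negative definite and the point is a local maximum.

local maximum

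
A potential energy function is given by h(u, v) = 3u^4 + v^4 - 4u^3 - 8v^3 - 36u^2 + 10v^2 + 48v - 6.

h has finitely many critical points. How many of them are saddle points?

h separates as a function of u plus a function of v, so ∇h=0 decouples.
∂h/∂u = 12u(u - 3)(u + 2) = 0 at u ∈ {-2, 0, 3}; ∂h/∂v = 4(v - 4)(v - 3)(v + 1) = 0 at v ∈ {-1, 3, 4}.
The Hessian is diagonal: diag(h_uu, h_vv). Second derivatives: h_uu(-2)=120, h_uu(0)=-72, h_uu(3)=180; h_vv(-1)=80, h_vv(3)=-16, h_vv(4)=20.
Saddle points occur where the two diagonal entries have opposite signs: (-2, 3), (0, -1), (0, 4), (3, 3). Count: 4.

4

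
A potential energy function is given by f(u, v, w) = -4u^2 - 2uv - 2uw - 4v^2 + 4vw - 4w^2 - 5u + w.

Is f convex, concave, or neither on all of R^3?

f is quadratic, so its Hessian is the constant matrix H = [[-8, -2, -2], [-2, -8, 4], [-2, 4, -8]].
Leading principal minors: -8, 60, -288.
Signs alternate −, +, − ⇒ H ≺ 0 ⇒ concave.

concave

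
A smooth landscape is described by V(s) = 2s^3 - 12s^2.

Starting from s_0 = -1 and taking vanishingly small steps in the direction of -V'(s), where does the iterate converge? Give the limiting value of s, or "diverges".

V'(s) = 6s(s - 4), so V'(-1) = 30.
Gradient descent moves in the -V' direction, i.e. s is decreasing.
There is no critical point below s=-1, and V' keeps the same sign, so the iterate runs off to −∞.

diverges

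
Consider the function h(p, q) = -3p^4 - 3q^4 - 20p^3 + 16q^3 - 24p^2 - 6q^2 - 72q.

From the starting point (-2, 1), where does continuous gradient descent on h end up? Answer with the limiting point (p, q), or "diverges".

(-1, 2)

h is separable, so gradient descent decouples: p follows -∂h/∂p, q follows -∂h/∂q.
∂h/∂p = -12p(p + 1)(p + 4); at p=-2 this is -48, so p increases.
∂h/∂q = -12(q - 3)(q - 2)(q + 1); at q=1 this is -48, so q increases.
p converges to its nearest critical value -1 (a local min of the p-part); q converges to 2. The iterate converges to (-1, 2).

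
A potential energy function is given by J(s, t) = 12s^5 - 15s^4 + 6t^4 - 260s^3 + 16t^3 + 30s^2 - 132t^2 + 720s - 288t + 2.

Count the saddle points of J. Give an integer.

6

J separates as a function of s plus a function of t, so ∇J=0 decouples.
∂J/∂s = 60(s - 4)(s - 1)(s + 1)(s + 3) = 0 at s ∈ {-3, -1, 1, 4}; ∂J/∂t = 24(t - 3)(t + 1)(t + 4) = 0 at t ∈ {-4, -1, 3}.
The Hessian is diagonal: diag(J_ss, J_tt). Second derivatives: J_ss(-3)=-3360, J_ss(-1)=1200, J_ss(1)=-1440, J_ss(4)=6300; J_tt(-4)=504, J_tt(-1)=-288, J_tt(3)=672.
Saddle points occur where the two diagonal entries have opposite signs: (-3, -4), (-3, 3), (-1, -1), (1, -4), (1, 3), (4, -1). Count: 6.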